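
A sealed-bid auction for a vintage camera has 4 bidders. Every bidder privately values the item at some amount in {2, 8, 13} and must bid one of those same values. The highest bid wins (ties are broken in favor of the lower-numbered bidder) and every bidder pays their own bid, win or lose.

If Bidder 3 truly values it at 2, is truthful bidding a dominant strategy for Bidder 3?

Yes

Check each profile of the others' bids and compare truth against every alternative bid.
Others bid (2, 2, 13): truth gives -2, best alternative gives -8.
Others bid (2, 8, 2): truth gives -2, best alternative gives -8.
Others bid (2, 8, 8): truth gives -2, best alternative gives -8.
Others bid (2, 8, 13): truth gives -2, best alternative gives -8.
Others bid (2, 13, 2): truth gives -2, best alternative gives -8.
Others bid (2, 13, 8): truth gives -2, best alternative gives -8.
(Remaining 21 profiles checked similarly; truth is weakly best in each.)
In every case the truthful bid is at least as good as any alternative, so it is a dominant strategy.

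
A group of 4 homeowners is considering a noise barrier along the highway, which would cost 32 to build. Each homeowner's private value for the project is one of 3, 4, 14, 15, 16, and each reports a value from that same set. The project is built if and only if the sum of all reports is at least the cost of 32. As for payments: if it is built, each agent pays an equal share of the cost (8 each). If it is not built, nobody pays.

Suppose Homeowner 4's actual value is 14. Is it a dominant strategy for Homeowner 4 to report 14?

Yes

Check each profile of the others' reports and compare truth against every alternative report.
Others report (3, 3, 14): truth gives 6, best alternative gives 6.
Others report (3, 3, 15): truth gives 6, best alternative gives 6.
Others report (3, 3, 16): truth gives 6, best alternative gives 6.
Others report (3, 4, 14): truth gives 6, best alternative gives 6.
Others report (3, 4, 15): truth gives 6, best alternative gives 6.
Others report (3, 4, 16): truth gives 6, best alternative gives 6.
(Remaining 119 profiles checked similarly; truth is weakly best in each.)
In every case the truthful report is at least as good as any alternative, so it is a dominant strategy.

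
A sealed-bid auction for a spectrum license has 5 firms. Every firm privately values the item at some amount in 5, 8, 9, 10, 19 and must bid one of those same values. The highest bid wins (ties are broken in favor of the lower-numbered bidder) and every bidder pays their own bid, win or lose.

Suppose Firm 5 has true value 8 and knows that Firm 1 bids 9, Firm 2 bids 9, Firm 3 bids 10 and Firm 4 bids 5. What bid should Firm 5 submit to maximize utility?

5

Bid 5: loses but pays 5, utility -5.
Bid 8: loses but pays 8, utility -8.
Bid 9: loses but pays 9, utility -9.
Bid 10: loses but pays 10, utility -10.
Bid 19: wins, pays 19, utility 8 - 19 = -11.
The best choice is 5 with utility -5.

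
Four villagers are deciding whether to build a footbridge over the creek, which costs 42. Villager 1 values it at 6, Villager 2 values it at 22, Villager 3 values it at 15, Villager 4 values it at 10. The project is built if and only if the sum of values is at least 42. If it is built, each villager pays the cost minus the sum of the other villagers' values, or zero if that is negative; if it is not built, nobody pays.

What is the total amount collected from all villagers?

15

Total value 53 ≥ cost 42, so it is built.
Villager 1: others sum to 47; max(0, 42 - 47) = 0.
Villager 2: others sum to 31; max(0, 42 - 31) = 11.
Villager 3: others sum to 38; max(0, 42 - 38) = 4.
Villager 4: others sum to 43; max(0, 42 - 43) = 0.
Total collected = 0 + 11 + 4 + 0 = 15.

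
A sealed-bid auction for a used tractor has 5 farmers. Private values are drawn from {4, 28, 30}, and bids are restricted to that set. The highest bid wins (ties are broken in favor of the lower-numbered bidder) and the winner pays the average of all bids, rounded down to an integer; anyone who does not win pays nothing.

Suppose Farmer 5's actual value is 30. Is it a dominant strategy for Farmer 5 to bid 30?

No

Consider the case where Farmer 1 bids 4, Farmer 2 bids 4, Farmer 3 bids 4 and Farmer 4 bids 4.
Truthful bid 30: wins, pays 9, utility 30 - 9 = 21.
Bid 28 instead: wins, pays 8, utility 30 - 8 = 22.
Since 22 > 21, bidding 28 is strictly better here, so truthful bidding is not dominant.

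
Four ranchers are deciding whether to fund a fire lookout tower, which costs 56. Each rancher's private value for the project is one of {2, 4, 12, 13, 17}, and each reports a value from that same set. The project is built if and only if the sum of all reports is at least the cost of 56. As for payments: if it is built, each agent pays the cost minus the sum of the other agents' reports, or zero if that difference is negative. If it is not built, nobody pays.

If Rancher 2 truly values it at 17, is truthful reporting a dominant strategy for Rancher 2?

Yes

Check each profile of the others' reports and compare truth against every alternative report.
Others report (12, 13, 17): truth gives 3, best alternative gives 0.
Others report (12, 17, 13): truth gives 3, best alternative gives 0.
Others report (13, 12, 17): truth gives 3, best alternative gives 0.
Others report (13, 17, 12): truth gives 3, best alternative gives 0.
Others report (17, 12, 13): truth gives 3, best alternative gives 0.
Others report (17, 13, 12): truth gives 3, best alternative gives 0.
(Remaining 119 profiles checked similarly; truth is weakly best in each.)
In every case the truthful report is at least as good as any alternative, so it is a dominant strategy.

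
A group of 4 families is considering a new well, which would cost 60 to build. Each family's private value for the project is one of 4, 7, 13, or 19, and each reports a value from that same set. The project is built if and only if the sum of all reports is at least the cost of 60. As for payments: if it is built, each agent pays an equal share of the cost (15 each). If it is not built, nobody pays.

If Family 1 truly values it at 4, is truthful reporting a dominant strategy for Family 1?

Check each profile of the others' reports and compare truth against every alternative report.
Others report (19, 19, 19): truth gives -11, best alternative gives -11.
Others report (4, 4, 4): truth gives 0, best alternative gives 0.
Others report (4, 4, 7): truth gives 0, best alternative gives 0.
Others report (4, 4, 13): truth gives 0, best alternative gives 0.
Others report (4, 4, 19): truth gives 0, best alternative gives 0.
Others report (4, 7, 4): truth gives 0, best alternative gives 0.
(Remaining 58 profiles checked similarly; truth is weakly best in each.)
In every case the truthful report is at least as good as any alternative, so it is a dominant strategy.

Yes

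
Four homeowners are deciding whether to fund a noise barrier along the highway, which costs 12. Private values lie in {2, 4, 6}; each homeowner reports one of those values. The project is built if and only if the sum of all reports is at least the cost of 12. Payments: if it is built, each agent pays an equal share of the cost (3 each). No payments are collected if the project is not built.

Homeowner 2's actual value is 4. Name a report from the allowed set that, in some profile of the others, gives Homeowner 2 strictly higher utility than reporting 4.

6

Suppose Homeowner 1 reports 2, Homeowner 3 reports 2 and Homeowner 4 reports 2.
Report 4: project not built, utility 0.
Report 6: project built, pays 3, utility 4 - 3 = 1.
So reporting 6 beats truth here (1 > 0).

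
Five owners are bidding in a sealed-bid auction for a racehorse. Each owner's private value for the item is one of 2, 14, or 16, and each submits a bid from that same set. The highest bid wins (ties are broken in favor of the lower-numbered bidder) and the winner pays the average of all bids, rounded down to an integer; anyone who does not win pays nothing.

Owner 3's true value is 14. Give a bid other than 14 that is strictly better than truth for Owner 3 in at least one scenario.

16

Suppose Owner 1 bids 2, Owner 2 bids 2, Owner 4 bids 2 and Owner 5 bids 16.
Bid 14: loses, pays 0, utility 0.
Bid 16: wins, pays 7, utility 14 - 7 = 7.
So bidding 16 beats truth here (7 > 0).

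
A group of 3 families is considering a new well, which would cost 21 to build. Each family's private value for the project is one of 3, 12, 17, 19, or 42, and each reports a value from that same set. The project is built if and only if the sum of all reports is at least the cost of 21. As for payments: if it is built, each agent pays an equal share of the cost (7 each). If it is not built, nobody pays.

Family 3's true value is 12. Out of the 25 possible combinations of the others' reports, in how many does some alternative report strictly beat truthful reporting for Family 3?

1

Others report (3, 3): truth gives 0; report 17 gives 5 > 0. Violating.
Others report (3, 12): truth gives 5; no alternative beats it.
Others report (3, 17): truth gives 5; no alternative beats it.
(Checking all 25 profiles: 1 has a profitable deviation, 24 do not.)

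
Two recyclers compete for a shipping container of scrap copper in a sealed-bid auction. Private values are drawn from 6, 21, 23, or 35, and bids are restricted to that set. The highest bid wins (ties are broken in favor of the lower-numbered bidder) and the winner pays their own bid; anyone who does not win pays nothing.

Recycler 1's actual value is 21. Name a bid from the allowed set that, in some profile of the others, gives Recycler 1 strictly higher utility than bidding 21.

6

Suppose Recycler 2 bids 6.
Bid 21: wins, pays 21, utility 21 - 21 = 0.
Bid 6: wins, pays 6, utility 21 - 6 = 15.
So bidding 6 beats truth here (15 > 0).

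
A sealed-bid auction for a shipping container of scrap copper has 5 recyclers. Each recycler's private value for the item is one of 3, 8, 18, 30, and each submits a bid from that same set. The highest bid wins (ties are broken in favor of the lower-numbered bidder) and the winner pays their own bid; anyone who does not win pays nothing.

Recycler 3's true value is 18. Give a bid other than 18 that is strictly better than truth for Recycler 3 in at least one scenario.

8

Suppose Recycler 1 bids 3, Recycler 2 bids 3, Recycler 4 bids 3 and Recycler 5 bids 3.
Bid 18: wins, pays 18, utility 18 - 18 = 0.
Bid 8: wins, pays 8, utility 18 - 8 = 10.
So bidding 8 beats truth here (10 > 0).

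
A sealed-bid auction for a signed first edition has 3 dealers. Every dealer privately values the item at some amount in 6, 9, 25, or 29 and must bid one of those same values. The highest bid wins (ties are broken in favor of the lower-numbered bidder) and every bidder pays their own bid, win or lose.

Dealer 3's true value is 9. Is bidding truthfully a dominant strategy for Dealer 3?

Consider the case where Dealer 1 bids 6 and Dealer 2 bids 9.
Truthful bid 9: loses but pays 9, utility -9.
Bid 6 instead: loses but pays 6, utility -6.
Since -6 > -9, bidding 6 is strictly better here, so truthful bidding is not dominant.

No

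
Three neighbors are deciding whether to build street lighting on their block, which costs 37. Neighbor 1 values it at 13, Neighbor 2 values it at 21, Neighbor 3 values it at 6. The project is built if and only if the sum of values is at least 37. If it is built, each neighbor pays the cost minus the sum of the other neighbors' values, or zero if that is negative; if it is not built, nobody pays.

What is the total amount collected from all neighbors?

31

Total value 40 ≥ cost 37, so it is built.
Neighbor 1: others sum to 27; max(0, 37 - 27) = 10.
Neighbor 2: others sum to 19; max(0, 37 - 19) = 18.
Neighbor 3: others sum to 34; max(0, 37 - 34) = 3.
Total collected = 10 + 18 + 3 = 31.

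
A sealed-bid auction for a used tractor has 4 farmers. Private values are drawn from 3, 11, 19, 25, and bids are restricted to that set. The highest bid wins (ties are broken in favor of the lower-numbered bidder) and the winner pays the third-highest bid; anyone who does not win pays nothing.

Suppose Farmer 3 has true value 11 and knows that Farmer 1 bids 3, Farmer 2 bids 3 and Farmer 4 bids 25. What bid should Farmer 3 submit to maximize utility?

25

Bid 3: loses, pays 0, utility 0.
Bid 11: loses, pays 0, utility 0.
Bid 19: loses, pays 0, utility 0.
Bid 25: wins, pays 3, utility 11 - 3 = 8.
The best choice is 25 with utility 8.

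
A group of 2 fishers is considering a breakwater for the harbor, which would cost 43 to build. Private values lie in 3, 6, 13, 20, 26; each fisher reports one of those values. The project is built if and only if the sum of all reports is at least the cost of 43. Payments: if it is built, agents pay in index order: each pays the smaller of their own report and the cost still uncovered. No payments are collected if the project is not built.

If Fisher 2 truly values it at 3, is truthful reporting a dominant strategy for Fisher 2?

Yes

Check each profile of the others' reports and compare truth against every alternative report.
Others report (3): truth gives 0, best alternative gives 0.
Others report (6): truth gives 0, best alternative gives 0.
Others report (13): truth gives 0, best alternative gives 0.
Others report (20): truth gives 0, best alternative gives 0.
Others report (26): truth gives 0, best alternative gives 0.
In every case the truthful report is at least as good as any alternative, so it is a dominant strategy.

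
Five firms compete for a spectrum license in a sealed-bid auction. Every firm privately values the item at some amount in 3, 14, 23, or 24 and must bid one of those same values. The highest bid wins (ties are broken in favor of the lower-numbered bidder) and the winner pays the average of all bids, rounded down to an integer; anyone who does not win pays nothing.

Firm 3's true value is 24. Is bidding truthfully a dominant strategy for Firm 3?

No

Consider the case where Firm 1 bids 3, Firm 2 bids 3, Firm 4 bids 3 and Firm 5 bids 3.
Truthful bid 24: wins, pays 7, utility 24 - 7 = 17.
Bid 14 instead: wins, pays 5, utility 24 - 5 = 19.
Since 19 > 17, bidding 14 is strictly better here, so truthful bidding is not dominant.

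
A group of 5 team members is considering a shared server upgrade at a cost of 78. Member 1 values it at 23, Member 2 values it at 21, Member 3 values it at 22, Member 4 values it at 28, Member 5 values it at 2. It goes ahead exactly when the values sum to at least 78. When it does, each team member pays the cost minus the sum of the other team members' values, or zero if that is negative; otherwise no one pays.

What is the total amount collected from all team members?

Total value 96 ≥ cost 78, so it is built.
Member 1: others sum to 73; max(0, 78 - 73) = 5.
Member 2: others sum to 75; max(0, 78 - 75) = 3.
Member 3: others sum to 74; max(0, 78 - 74) = 4.
Member 4: others sum to 68; max(0, 78 - 68) = 10.
Member 5: others sum to 94; max(0, 78 - 94) = 0.
Total collected = 5 + 3 + 4 + 10 + 0 = 22.

22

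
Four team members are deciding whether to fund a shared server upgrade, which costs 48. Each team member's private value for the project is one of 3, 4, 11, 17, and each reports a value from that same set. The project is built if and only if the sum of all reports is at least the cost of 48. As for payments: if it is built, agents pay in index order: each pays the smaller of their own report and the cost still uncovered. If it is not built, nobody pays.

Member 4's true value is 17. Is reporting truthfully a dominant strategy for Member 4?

Yes

Check each profile of the others' reports and compare truth against every alternative report.
Others report (11, 11, 11): truth gives 2, best alternative gives 0.
Others report (4, 11, 17): truth gives 1, best alternative gives 0.
Others report (4, 17, 11): truth gives 1, best alternative gives 0.
Others report (11, 4, 17): truth gives 1, best alternative gives 0.
Others report (11, 17, 4): truth gives 1, best alternative gives 0.
Others report (17, 4, 11): truth gives 1, best alternative gives 0.
(Remaining 58 profiles checked similarly; truth is weakly best in each.)
In every case the truthful report is at least as good as any alternative, so it is a dominant strategy.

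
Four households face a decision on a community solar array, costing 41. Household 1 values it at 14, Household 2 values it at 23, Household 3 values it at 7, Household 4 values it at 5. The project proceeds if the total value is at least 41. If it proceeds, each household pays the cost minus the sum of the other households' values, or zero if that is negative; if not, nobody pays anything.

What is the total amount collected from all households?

21

Total value 49 ≥ cost 41, so it is built.
Household 1: others sum to 35; max(0, 41 - 35) = 6.
Household 2: others sum to 26; max(0, 41 - 26) = 15.
Household 3: others sum to 42; max(0, 41 - 42) = 0.
Household 4: others sum to 44; max(0, 41 - 44) = 0.
Total collected = 6 + 15 + 0 + 0 = 21.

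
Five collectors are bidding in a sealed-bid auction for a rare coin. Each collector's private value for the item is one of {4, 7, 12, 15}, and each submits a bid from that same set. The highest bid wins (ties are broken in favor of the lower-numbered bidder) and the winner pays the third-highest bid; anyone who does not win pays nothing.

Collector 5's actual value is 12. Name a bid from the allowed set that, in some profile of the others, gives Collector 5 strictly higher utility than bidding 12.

Suppose Collector 1 bids 4, Collector 2 bids 4, Collector 3 bids 4 and Collector 4 bids 12.
Bid 12: loses, pays 0, utility 0.
Bid 15: wins, pays 4, utility 12 - 4 = 8.
So bidding 15 beats truth here (8 > 0).

15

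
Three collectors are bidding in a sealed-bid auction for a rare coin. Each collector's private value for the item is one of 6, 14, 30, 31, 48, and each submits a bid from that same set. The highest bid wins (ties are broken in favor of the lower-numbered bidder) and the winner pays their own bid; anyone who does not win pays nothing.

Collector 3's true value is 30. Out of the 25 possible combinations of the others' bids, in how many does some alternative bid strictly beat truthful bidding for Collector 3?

Others bid (6, 6): truth gives 0; bid 14 gives 16 > 0. Violating.
Others bid (6, 14): truth gives 0; no alternative beats it.
Others bid (6, 30): truth gives 0; no alternative beats it.
(Checking all 25 profiles: 1 has a profitable deviation, 24 do not.)

1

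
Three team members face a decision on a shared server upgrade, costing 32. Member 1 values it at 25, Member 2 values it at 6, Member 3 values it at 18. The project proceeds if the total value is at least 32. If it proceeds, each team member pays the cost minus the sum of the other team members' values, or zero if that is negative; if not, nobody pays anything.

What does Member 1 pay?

Total value 49 ≥ cost 32, so the project is built.
The other team members' values sum to 24.
Cost minus that sum is 32 - 24 = 8.

8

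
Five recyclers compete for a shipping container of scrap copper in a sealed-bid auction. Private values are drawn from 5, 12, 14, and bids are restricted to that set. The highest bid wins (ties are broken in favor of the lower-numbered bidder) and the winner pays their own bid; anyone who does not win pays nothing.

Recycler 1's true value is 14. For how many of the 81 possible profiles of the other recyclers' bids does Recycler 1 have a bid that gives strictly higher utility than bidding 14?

Others bid (5, 5, 5, 5): truth gives 0; bid 5 gives 9 > 0. Violating.
Others bid (5, 5, 5, 12): truth gives 0; bid 12 gives 2 > 0. Violating.
Others bid (5, 5, 12, 5): truth gives 0; bid 12 gives 2 > 0. Violating.
Others bid (5, 5, 12, 12): truth gives 0; bid 12 gives 2 > 0. Violating.
Others bid (5, 5, 5, 14): truth gives 0; no alternative beats it.
Others bid (5, 5, 12, 14): truth gives 0; no alternative beats it.
(Checking all 81 profiles: 16 have a profitable deviation, 65 do not.)

16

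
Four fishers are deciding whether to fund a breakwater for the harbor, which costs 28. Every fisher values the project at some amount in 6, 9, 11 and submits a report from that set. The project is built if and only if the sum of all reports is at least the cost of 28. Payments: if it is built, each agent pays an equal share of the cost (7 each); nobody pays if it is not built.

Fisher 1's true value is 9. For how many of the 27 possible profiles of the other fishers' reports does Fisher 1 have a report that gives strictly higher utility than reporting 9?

1

Others report (6, 6, 6): truth gives 0; report 11 gives 2 > 0. Violating.
Others report (6, 6, 9): truth gives 2; no alternative beats it.
Others report (6, 6, 11): truth gives 2; no alternative beats it.
(Checking all 27 profiles: 1 has a profitable deviation, 26 do not.)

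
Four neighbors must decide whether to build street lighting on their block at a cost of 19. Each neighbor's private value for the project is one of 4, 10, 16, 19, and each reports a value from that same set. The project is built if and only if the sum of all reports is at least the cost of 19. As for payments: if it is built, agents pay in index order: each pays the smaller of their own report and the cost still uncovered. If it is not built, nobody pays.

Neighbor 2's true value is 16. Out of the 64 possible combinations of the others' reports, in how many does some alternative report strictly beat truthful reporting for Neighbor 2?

32

Others report (4, 4, 4): truth gives 1; report 10 gives 6 > 1. Violating.
Others report (4, 4, 10): truth gives 1; report 4 gives 12 > 1. Violating.
Others report (4, 4, 16): truth gives 1; report 4 gives 12 > 1. Violating.
Others report (4, 4, 19): truth gives 1; report 4 gives 12 > 1. Violating.
Others report (16, 4, 4): truth gives 13; no alternative beats it.
Others report (16, 4, 10): truth gives 13; no alternative beats it.
(Checking all 64 profiles: 32 have a profitable deviation, 32 do not.)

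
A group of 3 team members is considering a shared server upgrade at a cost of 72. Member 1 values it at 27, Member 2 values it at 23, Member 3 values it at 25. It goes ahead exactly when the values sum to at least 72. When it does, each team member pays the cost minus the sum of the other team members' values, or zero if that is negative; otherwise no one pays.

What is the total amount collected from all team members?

66

Total value 75 ≥ cost 72, so it is built.
Member 1: others sum to 48; max(0, 72 - 48) = 24.
Member 2: others sum to 52; max(0, 72 - 52) = 20.
Member 3: others sum to 50; max(0, 72 - 50) = 22.
Total collected = 24 + 20 + 22 = 66.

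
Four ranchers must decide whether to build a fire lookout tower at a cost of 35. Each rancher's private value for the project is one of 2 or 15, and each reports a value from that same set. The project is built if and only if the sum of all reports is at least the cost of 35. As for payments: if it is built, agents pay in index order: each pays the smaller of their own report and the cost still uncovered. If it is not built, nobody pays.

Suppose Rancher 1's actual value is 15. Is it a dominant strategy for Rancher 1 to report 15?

No

Consider the case where Rancher 2 reports 15, Rancher 3 reports 15 and Rancher 4 reports 15.
Truthful report 15: project built, pays 15, utility 15 - 15 = 0.
Report 2 instead: project built, pays 2, utility 15 - 2 = 13.
Since 13 > 0, reporting 2 is strictly better here, so truthful reporting is not dominant.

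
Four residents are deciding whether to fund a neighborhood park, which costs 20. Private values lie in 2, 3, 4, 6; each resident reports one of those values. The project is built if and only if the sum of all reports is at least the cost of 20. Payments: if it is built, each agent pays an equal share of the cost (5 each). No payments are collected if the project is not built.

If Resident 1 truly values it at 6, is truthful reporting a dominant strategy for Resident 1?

Yes

Check each profile of the others' reports and compare truth against every alternative report.
Others report (2, 6, 6): truth gives 1, best alternative gives 0.
Others report (3, 6, 6): truth gives 1, best alternative gives 0.
Others report (4, 4, 6): truth gives 1, best alternative gives 0.
Others report (4, 6, 4): truth gives 1, best alternative gives 0.
Others report (6, 2, 6): truth gives 1, best alternative gives 0.
Others report (6, 3, 6): truth gives 1, best alternative gives 0.
(Remaining 58 profiles checked similarly; truth is weakly best in each.)
In every case the truthful report is at least as good as any alternative, so it is a dominant strategy.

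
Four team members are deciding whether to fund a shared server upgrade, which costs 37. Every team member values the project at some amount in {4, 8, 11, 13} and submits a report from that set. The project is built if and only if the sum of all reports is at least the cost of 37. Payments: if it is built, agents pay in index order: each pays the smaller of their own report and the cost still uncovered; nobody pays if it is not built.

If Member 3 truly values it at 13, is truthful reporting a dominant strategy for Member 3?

No

Consider the case where Member 1 reports 4, Member 2 reports 11 and Member 4 reports 11.
Truthful report 13: project built, pays 13, utility 13 - 13 = 0.
Report 11 instead: project built, pays 11, utility 13 - 11 = 2.
Since 2 > 0, reporting 11 is strictly better here, so truthful reporting is not dominant.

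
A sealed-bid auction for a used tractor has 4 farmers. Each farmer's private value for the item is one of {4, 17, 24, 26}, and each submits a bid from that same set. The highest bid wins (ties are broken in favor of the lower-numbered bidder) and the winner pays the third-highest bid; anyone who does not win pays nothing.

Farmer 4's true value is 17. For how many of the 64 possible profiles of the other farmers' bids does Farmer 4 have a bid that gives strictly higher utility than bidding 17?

Others bid (4, 4, 17): truth gives 0; bid 24 gives 13 > 0. Violating.
Others bid (4, 4, 24): truth gives 0; bid 26 gives 13 > 0. Violating.
Others bid (4, 17, 4): truth gives 0; bid 24 gives 13 > 0. Violating.
Others bid (4, 24, 4): truth gives 0; bid 26 gives 13 > 0. Violating.
Others bid (4, 4, 4): truth gives 13; no alternative beats it.
Others bid (4, 4, 26): truth gives 0; no alternative beats it.
(Checking all 64 profiles: 6 have a profitable deviation, 58 do not.)

6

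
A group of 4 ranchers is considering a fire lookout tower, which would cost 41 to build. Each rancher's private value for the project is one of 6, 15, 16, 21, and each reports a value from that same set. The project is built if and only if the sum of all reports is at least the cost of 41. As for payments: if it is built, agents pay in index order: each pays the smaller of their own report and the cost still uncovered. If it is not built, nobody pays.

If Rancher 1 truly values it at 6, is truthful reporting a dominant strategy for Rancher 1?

Yes

Check each profile of the others' reports and compare truth against every alternative report.
Others report (6, 6, 15): truth gives 0, best alternative gives -9.
Others report (6, 6, 16): truth gives 0, best alternative gives -9.
Others report (6, 6, 21): truth gives 0, best alternative gives -9.
Others report (6, 15, 6): truth gives 0, best alternative gives -9.
Others report (6, 15, 15): truth gives 0, best alternative gives -9.
Others report (6, 15, 16): truth gives 0, best alternative gives -9.
(Remaining 58 profiles checked similarly; truth is weakly best in each.)
In every case the truthful report is at least as good as any alternative, so it is a dominant strategy.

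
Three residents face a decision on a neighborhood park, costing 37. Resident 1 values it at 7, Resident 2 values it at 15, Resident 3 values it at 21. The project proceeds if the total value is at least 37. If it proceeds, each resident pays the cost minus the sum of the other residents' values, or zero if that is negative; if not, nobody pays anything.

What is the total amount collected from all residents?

Total value 43 ≥ cost 37, so it is built.
Resident 1: others sum to 36; max(0, 37 - 36) = 1.
Resident 2: others sum to 28; max(0, 37 - 28) = 9.
Resident 3: others sum to 22; max(0, 37 - 22) = 15.
Total collected = 1 + 9 + 15 = 25.

25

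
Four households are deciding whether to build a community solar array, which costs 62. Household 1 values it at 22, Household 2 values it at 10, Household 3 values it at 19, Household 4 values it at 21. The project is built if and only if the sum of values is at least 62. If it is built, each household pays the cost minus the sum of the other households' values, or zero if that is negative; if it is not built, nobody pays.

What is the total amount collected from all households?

32

Total value 72 ≥ cost 62, so it is built.
Household 1: others sum to 50; max(0, 62 - 50) = 12.
Household 2: others sum to 62; max(0, 62 - 62) = 0.
Household 3: others sum to 53; max(0, 62 - 53) = 9.
Household 4: others sum to 51; max(0, 62 - 51) = 11.
Total collected = 12 + 0 + 9 + 11 = 32.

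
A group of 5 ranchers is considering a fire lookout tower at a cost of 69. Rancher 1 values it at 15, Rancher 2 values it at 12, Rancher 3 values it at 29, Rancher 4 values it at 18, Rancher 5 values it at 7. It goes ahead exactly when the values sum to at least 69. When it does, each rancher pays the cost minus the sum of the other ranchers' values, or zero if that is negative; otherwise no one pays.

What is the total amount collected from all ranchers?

26

Total value 81 ≥ cost 69, so it is built.
Rancher 1: others sum to 66; max(0, 69 - 66) = 3.
Rancher 2: others sum to 69; max(0, 69 - 69) = 0.
Rancher 3: others sum to 52; max(0, 69 - 52) = 17.
Rancher 4: others sum to 63; max(0, 69 - 63) = 6.
Rancher 5: others sum to 74; max(0, 69 - 74) = 0.
Total collected = 3 + 0 + 17 + 6 + 0 = 26.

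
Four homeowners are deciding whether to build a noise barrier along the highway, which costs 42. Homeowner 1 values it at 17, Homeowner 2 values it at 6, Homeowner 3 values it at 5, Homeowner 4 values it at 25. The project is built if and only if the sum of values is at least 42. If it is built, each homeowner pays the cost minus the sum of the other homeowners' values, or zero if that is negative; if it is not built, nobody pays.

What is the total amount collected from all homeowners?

Total value 53 ≥ cost 42, so it is built.
Homeowner 1: others sum to 36; max(0, 42 - 36) = 6.
Homeowner 2: others sum to 47; max(0, 42 - 47) = 0.
Homeowner 3: others sum to 48; max(0, 42 - 48) = 0.
Homeowner 4: others sum to 28; max(0, 42 - 28) = 14.
Total collected = 6 + 0 + 0 + 14 = 20.

20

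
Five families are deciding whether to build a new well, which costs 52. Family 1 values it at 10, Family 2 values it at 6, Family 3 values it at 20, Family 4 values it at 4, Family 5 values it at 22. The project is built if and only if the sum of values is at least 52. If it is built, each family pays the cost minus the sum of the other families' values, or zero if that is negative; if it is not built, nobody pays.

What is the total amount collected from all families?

Total value 62 ≥ cost 52, so it is built.
Family 1: others sum to 52; max(0, 52 - 52) = 0.
Family 2: others sum to 56; max(0, 52 - 56) = 0.
Family 3: others sum to 42; max(0, 52 - 42) = 10.
Family 4: others sum to 58; max(0, 52 - 58) = 0.
Family 5: others sum to 40; max(0, 52 - 40) = 12.
Total collected = 0 + 0 + 10 + 0 + 12 = 22.

22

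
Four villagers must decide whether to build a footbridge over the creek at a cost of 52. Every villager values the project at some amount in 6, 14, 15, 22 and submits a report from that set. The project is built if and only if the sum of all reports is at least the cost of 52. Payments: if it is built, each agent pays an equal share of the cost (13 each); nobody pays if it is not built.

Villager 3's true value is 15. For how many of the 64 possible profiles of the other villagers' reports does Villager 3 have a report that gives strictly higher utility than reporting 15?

Others report (6, 6, 22): truth gives 0; report 22 gives 2 > 0. Violating.
Others report (6, 14, 14): truth gives 0; report 22 gives 2 > 0. Violating.
Others report (6, 14, 15): truth gives 0; report 22 gives 2 > 0. Violating.
Others report (6, 15, 14): truth gives 0; report 22 gives 2 > 0. Violating.
Others report (6, 6, 6): truth gives 0; no alternative beats it.
Others report (6, 6, 14): truth gives 0; no alternative beats it.
(Checking all 64 profiles: 15 have a profitable deviation, 49 do not.)

15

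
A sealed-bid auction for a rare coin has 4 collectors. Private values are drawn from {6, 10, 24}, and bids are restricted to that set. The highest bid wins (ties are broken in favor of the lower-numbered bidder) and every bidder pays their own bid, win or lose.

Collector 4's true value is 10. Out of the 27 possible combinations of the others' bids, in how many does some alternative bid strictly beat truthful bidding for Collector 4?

Others bid (6, 6, 10): truth gives -10; bid 6 gives -6 > -10. Violating.
Others bid (6, 6, 24): truth gives -10; bid 6 gives -6 > -10. Violating.
Others bid (6, 10, 6): truth gives -10; bid 6 gives -6 > -10. Violating.
Others bid (6, 10, 10): truth gives -10; bid 6 gives -6 > -10. Violating.
Others bid (6, 6, 6): truth gives 0; no alternative beats it.
(Checking all 27 profiles: 26 have a profitable deviation, 1 does not.)

26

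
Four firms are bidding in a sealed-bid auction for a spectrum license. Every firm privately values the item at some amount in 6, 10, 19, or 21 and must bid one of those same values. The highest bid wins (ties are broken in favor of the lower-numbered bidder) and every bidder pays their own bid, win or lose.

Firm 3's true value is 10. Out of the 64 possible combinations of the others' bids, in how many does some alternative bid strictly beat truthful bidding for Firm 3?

62

Others bid (6, 6, 19): truth gives -10; bid 6 gives -6 > -10. Violating.
Others bid (6, 6, 21): truth gives -10; bid 6 gives -6 > -10. Violating.
Others bid (6, 10, 6): truth gives -10; bid 6 gives -6 > -10. Violating.
Others bid (6, 10, 10): truth gives -10; bid 6 gives -6 > -10. Violating.
Others bid (6, 6, 6): truth gives 0; no alternative beats it.
Others bid (6, 6, 10): truth gives 0; no alternative beats it.
(Checking all 64 profiles: 62 have a profitable deviation, 2 do not.)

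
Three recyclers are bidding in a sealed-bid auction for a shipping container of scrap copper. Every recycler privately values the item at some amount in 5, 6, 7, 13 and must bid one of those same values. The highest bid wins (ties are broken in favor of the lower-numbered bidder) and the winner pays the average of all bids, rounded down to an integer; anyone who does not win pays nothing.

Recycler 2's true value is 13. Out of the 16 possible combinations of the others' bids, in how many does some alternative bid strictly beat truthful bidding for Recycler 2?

6

Others bid (5, 5): truth gives 6; bid 6 gives 8 > 6. Violating.
Others bid (5, 6): truth gives 5; bid 6 gives 8 > 5. Violating.
Others bid (5, 7): truth gives 5; bid 7 gives 7 > 5. Violating.
Others bid (6, 5): truth gives 5; bid 7 gives 7 > 5. Violating.
Others bid (5, 13): truth gives 3; no alternative beats it.
Others bid (6, 13): truth gives 3; no alternative beats it.
(Checking all 16 profiles: 6 have a profitable deviation, 10 do not.)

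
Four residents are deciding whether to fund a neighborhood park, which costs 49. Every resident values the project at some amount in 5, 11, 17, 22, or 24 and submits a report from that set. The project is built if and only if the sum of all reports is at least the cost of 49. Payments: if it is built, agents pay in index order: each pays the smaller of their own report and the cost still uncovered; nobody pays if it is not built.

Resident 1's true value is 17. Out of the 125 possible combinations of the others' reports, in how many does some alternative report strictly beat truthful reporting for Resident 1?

Others report (5, 11, 22): truth gives 0; report 11 gives 6 > 0. Violating.
Others report (5, 11, 24): truth gives 0; report 11 gives 6 > 0. Violating.
Others report (5, 17, 17): truth gives 0; report 11 gives 6 > 0. Violating.
Others report (5, 17, 22): truth gives 0; report 5 gives 12 > 0. Violating.
Others report (5, 5, 5): truth gives 0; no alternative beats it.
Others report (5, 5, 11): truth gives 0; no alternative beats it.
(Checking all 125 profiles: 102 have a profitable deviation, 23 do not.)

102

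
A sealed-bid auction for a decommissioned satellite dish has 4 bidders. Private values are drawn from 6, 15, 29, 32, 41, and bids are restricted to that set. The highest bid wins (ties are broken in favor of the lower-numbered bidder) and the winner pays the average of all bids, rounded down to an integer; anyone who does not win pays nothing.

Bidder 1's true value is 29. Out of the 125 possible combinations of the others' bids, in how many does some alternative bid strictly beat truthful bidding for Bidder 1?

Others bid (6, 6, 6): truth gives 18; bid 6 gives 23 > 18. Violating.
Others bid (6, 6, 15): truth gives 15; bid 15 gives 19 > 15. Violating.
Others bid (6, 6, 32): truth gives 0; bid 32 gives 10 > 0. Violating.
Others bid (6, 6, 41): truth gives 0; bid 41 gives 6 > 0. Violating.
Others bid (6, 6, 29): truth gives 12; no alternative beats it.
Others bid (6, 15, 29): truth gives 10; no alternative beats it.
(Checking all 125 profiles: 50 have a profitable deviation, 75 do not.)

50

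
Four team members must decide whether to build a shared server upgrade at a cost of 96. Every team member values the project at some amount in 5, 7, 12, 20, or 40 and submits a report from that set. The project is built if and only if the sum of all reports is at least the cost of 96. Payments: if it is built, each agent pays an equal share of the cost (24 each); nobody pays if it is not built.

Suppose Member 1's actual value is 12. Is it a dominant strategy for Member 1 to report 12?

No

Consider the case where Member 2 reports 5, Member 3 reports 40 and Member 4 reports 40.
Truthful report 12: project built, pays 24, utility 12 - 24 = -12.
Report 5 instead: project not built, utility 0.
Since 0 > -12, reporting 5 is strictly better here, so truthful reporting is not dominant.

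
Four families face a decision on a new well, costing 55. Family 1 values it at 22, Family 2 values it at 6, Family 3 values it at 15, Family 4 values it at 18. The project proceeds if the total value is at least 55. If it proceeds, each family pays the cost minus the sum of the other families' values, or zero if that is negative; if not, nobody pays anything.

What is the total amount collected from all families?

Total value 61 ≥ cost 55, so it is built.
Family 1: others sum to 39; max(0, 55 - 39) = 16.
Family 2: others sum to 55; max(0, 55 - 55) = 0.
Family 3: others sum to 46; max(0, 55 - 46) = 9.
Family 4: others sum to 43; max(0, 55 - 43) = 12.
Total collected = 16 + 0 + 9 + 12 = 37.

37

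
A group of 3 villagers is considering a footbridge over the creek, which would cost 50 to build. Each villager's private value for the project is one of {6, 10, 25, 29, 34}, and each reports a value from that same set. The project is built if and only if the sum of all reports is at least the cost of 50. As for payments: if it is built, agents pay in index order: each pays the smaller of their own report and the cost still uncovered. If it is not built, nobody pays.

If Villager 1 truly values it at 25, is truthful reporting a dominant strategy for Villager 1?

No

Consider the case where Villager 2 reports 6 and Villager 3 reports 34.
Truthful report 25: project built, pays 25, utility 25 - 25 = 0.
Report 10 instead: project built, pays 10, utility 25 - 10 = 15.
Since 15 > 0, reporting 10 is strictly better here, so truthful reporting is not dominant.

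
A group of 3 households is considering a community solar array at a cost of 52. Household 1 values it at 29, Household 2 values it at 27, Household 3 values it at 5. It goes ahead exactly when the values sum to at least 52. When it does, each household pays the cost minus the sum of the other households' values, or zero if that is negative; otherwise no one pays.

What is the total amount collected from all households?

38

Total value 61 ≥ cost 52, so it is built.
Household 1: others sum to 32; max(0, 52 - 32) = 20.
Household 2: others sum to 34; max(0, 52 - 34) = 18.
Household 3: others sum to 56; max(0, 52 - 56) = 0.
Total collected = 20 + 18 + 0 = 38.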